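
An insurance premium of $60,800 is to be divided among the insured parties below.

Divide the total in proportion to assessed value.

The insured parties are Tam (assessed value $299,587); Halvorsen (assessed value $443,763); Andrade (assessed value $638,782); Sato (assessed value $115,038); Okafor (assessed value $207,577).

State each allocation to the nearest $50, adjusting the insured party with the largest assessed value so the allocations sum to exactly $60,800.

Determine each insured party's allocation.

Assessed value total: 1,704,747.
Unrounded shares: Tam 299,587/1,704,747 × $60,800 = 10,684.81; Halvorsen 443,763/1,704,747 × $60,800 = 15,826.86; Andrade 638,782/1,704,747 × $60,800 = 22,782.23; Sato 115,038/1,704,747 × $60,800 = 4,102.84; Okafor 207,577/1,704,747 × $60,800 = 7,403.26.
After rounding ($50): Tam $10,700; Halvorsen $15,850; Andrade $22,800; Sato $4,100; Okafor $7,400. Sum = $60,850.
Difference $60,800 − $60,850 = −$50 applied to largest assessed value (Andrade): Andrade becomes $22,750.

Tam: $10,700 · Halvorsen: $15,850 · Andrade: $22,750 · Sato: $4,100 · Okafor: $7,400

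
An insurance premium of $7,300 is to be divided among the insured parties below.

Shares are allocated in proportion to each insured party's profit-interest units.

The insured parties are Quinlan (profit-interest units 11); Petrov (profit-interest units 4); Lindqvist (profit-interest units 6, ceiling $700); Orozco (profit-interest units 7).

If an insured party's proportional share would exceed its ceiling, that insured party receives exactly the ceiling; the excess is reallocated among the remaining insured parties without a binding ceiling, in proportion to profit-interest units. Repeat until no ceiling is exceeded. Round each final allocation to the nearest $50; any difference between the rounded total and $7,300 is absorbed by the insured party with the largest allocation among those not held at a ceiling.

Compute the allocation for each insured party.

Quinlan: $3,300; Petrov: $1,200; Lindqvist: $700; Orozco: $2,100

Total profit-interest units = 28.
Proportional shares (ignoring caps): Quinlan 2,867.86; Petrov 1,042.86; Lindqvist 1,564.29; Orozco 1,825.00.
Capped: Lindqvist ($700); residual $6,600 reallocated over remaining profit-interest units 22.
Shares after redistribution: Quinlan 3,300.00 → $3,300; Petrov 1,200.00 → $1,200; Orozco 2,100.00 → $2,100.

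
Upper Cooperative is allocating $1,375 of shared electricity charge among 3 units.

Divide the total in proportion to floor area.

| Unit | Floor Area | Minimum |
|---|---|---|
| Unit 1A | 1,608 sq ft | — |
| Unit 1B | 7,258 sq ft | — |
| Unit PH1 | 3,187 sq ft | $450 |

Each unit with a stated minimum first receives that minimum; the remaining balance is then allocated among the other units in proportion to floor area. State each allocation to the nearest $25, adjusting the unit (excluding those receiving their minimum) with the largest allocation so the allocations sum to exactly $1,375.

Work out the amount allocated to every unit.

Minimums first: Unit PH1 $450. Remaining pool $925.
Remaining pool split over remaining floor area 8,866: Unit 1A 167.76 → $175; Unit 1B 757.24 → $750.

Unit 1A: $175 · Unit 1B: $750 · Unit PH1: $450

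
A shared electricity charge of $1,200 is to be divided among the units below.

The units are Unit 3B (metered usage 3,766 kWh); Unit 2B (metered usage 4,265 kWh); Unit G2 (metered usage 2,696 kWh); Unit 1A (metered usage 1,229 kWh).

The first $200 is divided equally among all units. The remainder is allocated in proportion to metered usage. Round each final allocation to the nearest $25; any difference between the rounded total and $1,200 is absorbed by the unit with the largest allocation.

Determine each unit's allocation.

Unit 3B: $375 · Unit 2B: $400 · Unit G2: $275 · Unit 1A: $150

$200 shared equally gives $50 per unit.
Remainder $1,000 by metered usage (total 11,956): Unit 3B 314.99 → $325; Unit 2B 356.72 → $350; Unit G2 225.49 → $225; Unit 1A 102.79 → $100.
Totals: Unit 3B $50 + $325 = $375; Unit 2B $50 + $350 = $400; Unit G2 $50 + $225 = $275; Unit 1A $50 + $100 = $150.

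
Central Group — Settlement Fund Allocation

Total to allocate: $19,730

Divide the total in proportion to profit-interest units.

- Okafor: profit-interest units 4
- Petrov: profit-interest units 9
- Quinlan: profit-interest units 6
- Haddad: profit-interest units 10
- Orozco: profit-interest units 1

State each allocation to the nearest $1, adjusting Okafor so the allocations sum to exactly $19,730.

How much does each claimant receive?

Okafor: $2,630 | Petrov: $5,919 | Quinlan: $3,946 | Haddad: $6,577 | Orozco: $658

Profit-interest units total: 30.
Unrounded shares: Okafor 4/30 × $19,730 = 2,630.67; Petrov 9/30 × $19,730 = 5,919.00; Quinlan 6/30 × $19,730 = 3,946.00; Haddad 10/30 × $19,730 = 6,576.67; Orozco 1/30 × $19,730 = 657.67.
Rounded to nearest $1: Okafor $2,631; Petrov $5,919; Quinlan $3,946; Haddad $6,577; Orozco $658. Sum = $19,731.
Difference $19,730 − $19,731 = −$1 applied to Okafor: Okafor becomes $2,630.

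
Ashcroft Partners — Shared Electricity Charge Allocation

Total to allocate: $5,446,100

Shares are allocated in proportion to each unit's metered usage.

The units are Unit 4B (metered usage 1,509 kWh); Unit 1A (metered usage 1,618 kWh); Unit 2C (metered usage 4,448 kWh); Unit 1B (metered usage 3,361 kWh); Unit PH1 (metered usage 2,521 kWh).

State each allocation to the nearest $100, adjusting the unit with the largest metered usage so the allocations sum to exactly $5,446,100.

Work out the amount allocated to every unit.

Unit 4B: $610,700 · Unit 1A: $654,800 · Unit 2C: $1,800,100 · Unit 1B: $1,360,200 · Unit PH1: $1,020,300

Total metered usage = 1,509 + 1,618 + 4,448 + 3,361 + 2,521 = 13,457.
Pro-rata amounts: Unit 4B 610,698.14; Unit 1A 654,810.86; Unit 2C 1,800,122.82; Unit 1B 1,360,209.71; Unit PH1 1,020,258.46.
At nearest $100: Unit 4B $610,700; Unit 1A $654,800; Unit 2C $1,800,100; Unit 1B $1,360,200; Unit PH1 $1,020,300. Sum = $5,446,100.
Rounded total matches; no reconciliation needed.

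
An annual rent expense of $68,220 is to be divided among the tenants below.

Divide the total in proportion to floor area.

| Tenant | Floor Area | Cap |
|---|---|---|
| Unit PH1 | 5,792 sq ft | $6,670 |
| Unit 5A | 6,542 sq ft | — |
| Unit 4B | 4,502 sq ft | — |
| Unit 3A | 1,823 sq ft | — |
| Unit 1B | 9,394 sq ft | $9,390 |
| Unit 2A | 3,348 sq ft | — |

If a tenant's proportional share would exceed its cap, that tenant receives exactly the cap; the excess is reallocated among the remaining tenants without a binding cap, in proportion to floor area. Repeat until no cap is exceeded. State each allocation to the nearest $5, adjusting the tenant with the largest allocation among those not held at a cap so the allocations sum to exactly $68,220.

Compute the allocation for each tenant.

Unit PH1: $6,670; Unit 5A: $21,045; Unit 4B: $14,480; Unit 3A: $5,865; Unit 1B: $9,390; Unit 2A: $10,770

Combined floor area = 31,401.
Proportional shares (ignoring caps): Unit PH1 12,583.36; Unit 5A 14,212.77; Unit 4B 9,780.79; Unit 3A 3,960.54; Unit 1B 20,408.86; Unit 2A 7,273.67.
Capped: Unit PH1 ($6,670), Unit 1B ($9,390); balance $52,160 reallocated over remaining floor area 16,215.
Shares after redistribution: Unit 5A 21,044.14 → $21,045; Unit 4B 14,481.92 → $14,480; Unit 3A 5,864.18 → $5,865; Unit 2A 10,769.76 → $10,770.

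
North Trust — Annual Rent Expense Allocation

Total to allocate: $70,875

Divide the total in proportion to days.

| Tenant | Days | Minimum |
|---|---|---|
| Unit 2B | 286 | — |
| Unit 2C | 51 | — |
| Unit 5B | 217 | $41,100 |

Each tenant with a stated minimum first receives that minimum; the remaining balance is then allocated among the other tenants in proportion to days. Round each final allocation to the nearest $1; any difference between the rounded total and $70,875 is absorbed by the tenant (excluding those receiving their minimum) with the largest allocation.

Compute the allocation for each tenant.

Guaranteed amounts: Unit 5B $41,100. Remaining pool $29,775.
Remaining pool split over remaining days 337: Unit 2B 25,268.99 → $25,269; Unit 2C 4,506.01 → $4,506.

Unit 2B: $25,269 | Unit 2C: $4,506 | Unit 5B: $41,100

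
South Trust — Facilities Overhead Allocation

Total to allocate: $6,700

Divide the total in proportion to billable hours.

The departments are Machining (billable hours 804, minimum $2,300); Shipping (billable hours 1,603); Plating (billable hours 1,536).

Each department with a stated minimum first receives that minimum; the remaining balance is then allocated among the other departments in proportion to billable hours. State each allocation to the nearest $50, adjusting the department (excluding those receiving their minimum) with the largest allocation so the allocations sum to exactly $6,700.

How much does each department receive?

Fund the minimums — Machining $2,300. Residual $4,400.
Residual split over remaining billable hours 3,139: Shipping 2,246.96 → $2,250; Plating 2,153.04 → $2,150.

Machining: $2,300; Shipping: $2,250; Plating: $2,150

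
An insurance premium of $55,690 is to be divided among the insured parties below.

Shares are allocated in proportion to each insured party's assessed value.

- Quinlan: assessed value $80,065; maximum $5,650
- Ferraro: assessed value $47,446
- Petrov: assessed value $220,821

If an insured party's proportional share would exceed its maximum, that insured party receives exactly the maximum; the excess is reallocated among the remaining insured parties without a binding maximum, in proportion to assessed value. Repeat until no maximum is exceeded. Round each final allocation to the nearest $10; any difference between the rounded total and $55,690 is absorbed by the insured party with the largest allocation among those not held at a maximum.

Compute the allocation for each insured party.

Sum of assessed value: 348,332.
Proportional shares (ignoring caps): Quinlan 12,800.49; Ferraro 7,585.49; Petrov 35,304.02.
Held at cap: Quinlan ($5,650); residual $50,040 reallocated over remaining assessed value 268,267.
Redistributed shares: Ferraro 8,850.13 → $8,850; Petrov 41,189.87 → $41,190.

Quinlan: $5,650 | Ferraro: $8,850 | Petrov: $41,190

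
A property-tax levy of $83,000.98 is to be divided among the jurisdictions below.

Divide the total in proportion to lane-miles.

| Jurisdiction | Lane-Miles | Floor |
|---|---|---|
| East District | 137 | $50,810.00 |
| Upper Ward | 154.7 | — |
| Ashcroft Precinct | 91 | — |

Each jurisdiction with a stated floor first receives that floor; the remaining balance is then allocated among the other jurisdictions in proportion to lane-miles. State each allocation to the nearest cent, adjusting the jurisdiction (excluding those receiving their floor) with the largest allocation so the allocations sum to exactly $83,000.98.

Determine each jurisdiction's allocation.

Guaranteed amounts: East District $50,810.00. Balance $32,190.98.
Balance split over remaining lane-miles 245.7: Upper Ward 20,268.3948 → $20,268.39; Ashcroft Precinct 11,922.5852 → $11,922.59.

East District: $50,810.00; Upper Ward: $20,268.39; Ashcroft Precinct: $11,922.59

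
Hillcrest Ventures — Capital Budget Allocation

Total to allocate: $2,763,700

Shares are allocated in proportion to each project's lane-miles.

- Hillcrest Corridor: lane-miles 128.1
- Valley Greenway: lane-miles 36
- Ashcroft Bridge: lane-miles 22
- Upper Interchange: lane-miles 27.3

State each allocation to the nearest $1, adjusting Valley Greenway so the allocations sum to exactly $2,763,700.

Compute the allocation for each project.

Combined lane-miles = 213.4.
Raw shares: Hillcrest Corridor 128.1/213.4 × $2,763,700 = 1,658,997.05; Valley Greenway 36/213.4 × $2,763,700 = 466,228.68; Ashcroft Bridge 22/213.4 × $2,763,700 = 284,917.53; Upper Interchange 27.3/213.4 × $2,763,700 = 353,556.75.
Rounded to nearest $1: Hillcrest Corridor $1,658,997; Valley Greenway $466,229; Ashcroft Bridge $284,918; Upper Interchange $353,557. Sum = $2,763,701.
Difference $2,763,700 − $2,763,701 = −$1 applied to Valley Greenway: Valley Greenway becomes $466,228.

Hillcrest Corridor: $1,658,997 | Valley Greenway: $466,228 | Ashcroft Bridge: $284,918 | Upper Interchange: $353,557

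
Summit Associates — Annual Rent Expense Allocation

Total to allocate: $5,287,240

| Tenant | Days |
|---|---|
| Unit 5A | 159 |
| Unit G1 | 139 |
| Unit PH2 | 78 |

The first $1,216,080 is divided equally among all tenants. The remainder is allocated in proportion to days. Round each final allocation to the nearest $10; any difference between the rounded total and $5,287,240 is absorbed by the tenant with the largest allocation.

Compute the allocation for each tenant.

Equal tier: $1,216,080 ÷ 3 = $405,360 apiece.
Remainder $4,071,160 by days (total 376): Unit 5A 1,721,580.96 → $1,721,580; Unit G1 1,505,029.89 → $1,505,030; Unit PH2 844,549.15 → $844,550.
Totals: Unit 5A $405,360 + $1,721,580 = $2,126,940; Unit G1 $405,360 + $1,505,030 = $1,910,390; Unit PH2 $405,360 + $844,550 = $1,249,910.

Unit 5A: $2,126,940 | Unit G1: $1,910,390 | Unit PH2: $1,249,910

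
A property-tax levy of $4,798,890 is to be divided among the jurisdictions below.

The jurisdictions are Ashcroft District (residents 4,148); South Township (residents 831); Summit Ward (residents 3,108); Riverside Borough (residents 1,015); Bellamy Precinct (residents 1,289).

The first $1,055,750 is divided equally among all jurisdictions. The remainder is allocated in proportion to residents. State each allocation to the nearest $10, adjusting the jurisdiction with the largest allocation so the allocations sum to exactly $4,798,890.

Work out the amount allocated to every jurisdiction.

Ashcroft District: $1,705,380; South Township: $510,500; Summit Ward: $1,330,740; Riverside Borough: $576,780; Bellamy Precinct: $675,490

$1,055,750 shared equally gives $211,150 per jurisdiction.
Remainder $3,743,140 by residents (total 10,391): Ashcroft District 1,494,230.08 → $1,494,230; South Township 299,350.34 → $299,350; Summit Ward 1,119,591.87 → $1,119,590; Riverside Borough 365,632.48 → $365,630; Bellamy Precinct 464,335.24 → $464,340.
Totals: Ashcroft District $211,150 + $1,494,230 = $1,705,380; South Township $211,150 + $299,350 = $510,500; Summit Ward $211,150 + $1,119,590 = $1,330,740; Riverside Borough $211,150 + $365,630 = $576,780; Bellamy Precinct $211,150 + $464,340 = $675,490.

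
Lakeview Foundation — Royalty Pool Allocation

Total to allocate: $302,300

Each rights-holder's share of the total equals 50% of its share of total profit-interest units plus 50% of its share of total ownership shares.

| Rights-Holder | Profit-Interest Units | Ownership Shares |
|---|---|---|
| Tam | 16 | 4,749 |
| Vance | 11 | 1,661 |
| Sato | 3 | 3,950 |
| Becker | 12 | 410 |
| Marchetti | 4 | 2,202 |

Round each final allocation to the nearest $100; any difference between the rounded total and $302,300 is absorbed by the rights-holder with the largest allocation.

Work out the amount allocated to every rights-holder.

Tam: $107,900 | Vance: $55,500 | Sato: $55,900 | Becker: $44,200 | Marchetti: $38,800

Totals — profit-interest units 46, ownership shares 12,972.
Blended shares (50% profit-interest units + 50% ownership shares): Tam 0.3570; Vance 0.1836; Sato 0.1849; Becker 0.1462; Marchetti 0.1284.
Unrounded shares: Tam 107,909.35; Vance 55,498.57; Sato 55,883.09; Becker 44,207.76; Marchetti 38,801.23.
After rounding ($100): Tam $107,900; Vance $55,500; Sato $55,900; Becker $44,200; Marchetti $38,800. Sum = $302,300.
No rounding difference to absorb.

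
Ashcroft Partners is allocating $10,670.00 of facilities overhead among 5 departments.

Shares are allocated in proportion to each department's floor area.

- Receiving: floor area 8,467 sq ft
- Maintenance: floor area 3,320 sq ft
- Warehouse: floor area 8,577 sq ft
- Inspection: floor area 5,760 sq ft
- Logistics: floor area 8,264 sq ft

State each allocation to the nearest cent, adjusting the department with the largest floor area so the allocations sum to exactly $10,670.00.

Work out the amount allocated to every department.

Receiving: $2,627.16; Maintenance: $1,030.14; Warehouse: $2,661.29; Inspection: $1,787.23; Logistics: $2,564.18

Floor area total: 8,467 + 3,320 + 8,577 + 5,760 + 8,264 = 34,388.
Proportional shares: Receiving 2,627.1633; Maintenance 1,030.1384; Warehouse 2,661.2943; Inspection 1,787.2281; Logistics 2,564.1759.
After rounding (cent): Receiving $2,627.16; Maintenance $1,030.14; Warehouse $2,661.29; Inspection $1,787.23; Logistics $2,564.18. Sum = $10,670.00.
Sum already equals the total — no adjustment.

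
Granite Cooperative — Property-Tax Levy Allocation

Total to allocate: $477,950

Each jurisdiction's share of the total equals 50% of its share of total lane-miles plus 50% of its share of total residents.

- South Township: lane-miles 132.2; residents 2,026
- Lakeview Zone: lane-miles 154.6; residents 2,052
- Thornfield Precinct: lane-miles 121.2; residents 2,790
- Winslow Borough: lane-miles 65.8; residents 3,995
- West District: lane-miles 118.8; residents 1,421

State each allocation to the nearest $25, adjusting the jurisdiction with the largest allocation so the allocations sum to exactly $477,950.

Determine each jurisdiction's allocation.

South Township: $92,725 · Lakeview Zone: $102,275 · Thornfield Precinct: $103,150 · Winslow Borough: $104,250 · West District: $75,550

Lane-miles total 592.6; residents total 12,284.
Combined weights (50% lane-miles + 50% residents): South Township 0.1940; Lakeview Zone 0.2140; Thornfield Precinct 0.2158; Winslow Borough 0.2181; West District 0.1581.
Unrounded shares: South Township 92,725.81; Lakeview Zone 102,264.76; Thornfield Precinct 103,152.88; Winslow Borough 104,254.26; West District 75,552.29.
After rounding ($25): South Township $92,725; Lakeview Zone $102,275; Thornfield Precinct $103,150; Winslow Borough $104,250; West District $75,550. Sum = $477,950.
No rounding difference to absorb.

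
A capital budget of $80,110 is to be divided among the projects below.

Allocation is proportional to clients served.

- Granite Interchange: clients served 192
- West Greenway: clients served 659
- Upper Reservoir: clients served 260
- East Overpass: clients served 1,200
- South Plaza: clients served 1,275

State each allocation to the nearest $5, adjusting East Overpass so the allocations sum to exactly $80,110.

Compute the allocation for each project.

Total clients served = 3,586.
Raw shares: Granite Interchange 192/3,586 × $80,110 = 4,289.21; West Greenway 659/3,586 × $80,110 = 14,721.83; Upper Reservoir 260/3,586 × $80,110 = 5,808.31; East Overpass 1,200/3,586 × $80,110 = 26,807.59; South Plaza 1,275/3,586 × $80,110 = 28,483.06.
After rounding ($5): Granite Interchange $4,290; West Greenway $14,720; Upper Reservoir $5,810; East Overpass $26,810; South Plaza $28,485. Sum = $80,115.
Difference $80,110 − $80,115 = −$5 applied to East Overpass: East Overpass becomes $26,805.

Granite Interchange: $4,290 | West Greenway: $14,720 | Upper Reservoir: $5,810 | East Overpass: $26,805 | South Plaza: $28,485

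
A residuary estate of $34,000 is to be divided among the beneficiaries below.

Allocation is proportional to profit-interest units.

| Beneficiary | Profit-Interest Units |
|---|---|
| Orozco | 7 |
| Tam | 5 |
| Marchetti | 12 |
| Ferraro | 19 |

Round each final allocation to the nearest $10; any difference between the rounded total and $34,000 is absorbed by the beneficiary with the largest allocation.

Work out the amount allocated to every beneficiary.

Orozco: $5,530 · Tam: $3,950 · Marchetti: $9,490 · Ferraro: $15,030

Combined profit-interest units = 43.
Pro-rata amounts: Orozco 7/43 × $34,000 = 5,534.88; Tam 5/43 × $34,000 = 3,953.49; Marchetti 12/43 × $34,000 = 9,488.37; Ferraro 19/43 × $34,000 = 15,023.26.
At nearest $10: Orozco $5,530; Tam $3,950; Marchetti $9,490; Ferraro $15,020. Sum = $33,990.
Difference $34,000 − $33,990 = +$10 applied to largest allocation (Ferraro): Ferraro becomes $15,030.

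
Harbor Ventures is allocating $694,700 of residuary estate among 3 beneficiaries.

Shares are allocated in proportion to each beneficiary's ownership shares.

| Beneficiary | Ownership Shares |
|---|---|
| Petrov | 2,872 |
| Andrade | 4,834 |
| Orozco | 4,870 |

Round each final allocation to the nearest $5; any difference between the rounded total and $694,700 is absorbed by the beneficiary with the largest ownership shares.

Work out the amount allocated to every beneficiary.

Petrov: $158,650 · Andrade: $267,030 · Orozco: $269,020

Sum of ownership shares: 2,872 + 4,834 + 4,870 = 12,576.
Proportional shares: Petrov 158,649.68; Andrade 267,030.84; Orozco 269,019.48.
At nearest $5: Petrov $158,650; Andrade $267,030; Orozco $269,020. Sum = $694,700.
No rounding difference to absorb.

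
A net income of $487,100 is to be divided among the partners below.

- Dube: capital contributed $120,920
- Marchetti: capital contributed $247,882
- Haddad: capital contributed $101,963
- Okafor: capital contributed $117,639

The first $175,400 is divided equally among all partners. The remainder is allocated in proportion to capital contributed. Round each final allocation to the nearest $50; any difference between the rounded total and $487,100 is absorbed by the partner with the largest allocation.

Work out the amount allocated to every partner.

First tranche $175,400 split equally: $43,850 each.
Remainder $311,700 by capital contributed (total 588,404): Dube 64,055.93 → $64,050; Marchetti 131,312.53 → $131,300; Haddad 54,013.68 → $54,000; Okafor 62,317.86 → $62,300.
Rounding difference +$50 on remainder applied to Marchetti.
Totals: Dube $43,850 + $64,050 = $107,900; Marchetti $43,850 + $131,350 = $175,200; Haddad $43,850 + $54,000 = $97,850; Okafor $43,850 + $62,300 = $106,150.

Dube: $107,900 | Marchetti: $175,200 | Haddad: $97,850 | Okafor: $106,150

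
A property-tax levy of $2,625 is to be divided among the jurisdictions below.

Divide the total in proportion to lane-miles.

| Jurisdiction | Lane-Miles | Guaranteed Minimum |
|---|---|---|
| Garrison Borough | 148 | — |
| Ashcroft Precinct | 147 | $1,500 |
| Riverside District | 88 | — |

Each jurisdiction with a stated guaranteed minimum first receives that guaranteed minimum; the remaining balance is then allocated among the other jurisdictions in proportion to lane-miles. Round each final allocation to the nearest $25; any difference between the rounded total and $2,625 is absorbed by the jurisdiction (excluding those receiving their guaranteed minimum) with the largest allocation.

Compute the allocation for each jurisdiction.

Minimums first: Ashcroft Precinct $1,500. Residual $1,125.
Residual split over remaining lane-miles 236: Garrison Borough 705.51 → $700; Riverside District 419.49 → $425.

Garrison Borough: $700 | Ashcroft Precinct: $1,500 | Riverside District: $425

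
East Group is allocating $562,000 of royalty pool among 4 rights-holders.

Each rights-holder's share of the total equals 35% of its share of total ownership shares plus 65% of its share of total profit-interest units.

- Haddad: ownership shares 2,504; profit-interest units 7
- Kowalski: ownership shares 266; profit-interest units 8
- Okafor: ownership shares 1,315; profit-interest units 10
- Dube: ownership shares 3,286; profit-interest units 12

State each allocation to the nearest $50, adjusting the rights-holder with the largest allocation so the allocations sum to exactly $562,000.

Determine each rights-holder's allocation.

Haddad: $135,950 · Kowalski: $86,100 · Okafor: $133,800 · Dube: $206,150

Ownership shares total 7,371; profit-interest units total 37.
Blended shares (35% ownership shares + 65% profit-interest units): Haddad 0.2419; Kowalski 0.1532; Okafor 0.2381; Dube 0.3668.
Pro-rata amounts: Haddad 135,931.70; Kowalski 86,082.17; Okafor 133,821.37; Dube 206,164.75.
At nearest $50: Haddad $135,950; Kowalski $86,100; Okafor $133,800; Dube $206,150. Sum = $562,000.
Sum already equals the total — no adjustment.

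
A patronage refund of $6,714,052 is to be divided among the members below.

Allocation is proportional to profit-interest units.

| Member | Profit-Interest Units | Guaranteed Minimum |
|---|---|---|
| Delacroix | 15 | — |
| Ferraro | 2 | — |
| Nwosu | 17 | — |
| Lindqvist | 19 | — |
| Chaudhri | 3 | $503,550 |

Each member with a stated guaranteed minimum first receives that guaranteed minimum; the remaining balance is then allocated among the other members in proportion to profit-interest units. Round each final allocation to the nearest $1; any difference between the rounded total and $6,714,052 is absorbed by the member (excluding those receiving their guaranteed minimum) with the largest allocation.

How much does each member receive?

Minimums first: Chaudhri $503,550. Balance $6,210,502.
Balance split over remaining profit-interest units 53: Delacroix 1,757,689.25 → $1,757,689; Ferraro 234,358.57 → $234,359; Nwosu 1,992,047.81 → $1,992,048; Lindqvist 2,226,406.38 → $2,226,406.

Delacroix: $1,757,689 · Ferraro: $234,359 · Nwosu: $1,992,048 · Lindqvist: $2,226,406 · Chaudhri: $503,550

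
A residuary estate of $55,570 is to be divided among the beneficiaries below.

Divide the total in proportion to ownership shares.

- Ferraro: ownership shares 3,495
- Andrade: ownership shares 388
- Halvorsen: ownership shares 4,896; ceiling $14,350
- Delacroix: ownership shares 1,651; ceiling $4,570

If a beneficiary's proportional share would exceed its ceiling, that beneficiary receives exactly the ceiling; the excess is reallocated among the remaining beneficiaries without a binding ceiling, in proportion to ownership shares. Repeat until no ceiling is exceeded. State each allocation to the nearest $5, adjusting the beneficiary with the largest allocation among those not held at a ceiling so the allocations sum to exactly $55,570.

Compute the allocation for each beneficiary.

Ferraro: $32,990 | Andrade: $3,660 | Halvorsen: $14,350 | Delacroix: $4,570

Total ownership shares = 10,430.
Unconstrained shares: Ferraro 18,621.01; Andrade 2,067.23; Halvorsen 26,085.40; Delacroix 8,796.36.
Cap binds for Halvorsen ($14,350), Delacroix ($4,570); remaining pool $36,650 reallocated over remaining ownership shares 3,883.
Remaining shares: Ferraro 32,987.83 → $32,990; Andrade 3,662.17 → $3,660.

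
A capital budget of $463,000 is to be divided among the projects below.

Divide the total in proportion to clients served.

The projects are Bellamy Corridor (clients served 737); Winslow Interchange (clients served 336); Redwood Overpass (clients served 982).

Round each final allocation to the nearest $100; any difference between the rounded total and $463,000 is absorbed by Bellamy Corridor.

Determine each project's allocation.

Clients served total: 2,055.
Raw shares: Bellamy Corridor 737/2,055 × $463,000 = 166,049.15; Winslow Interchange 336/2,055 × $463,000 = 75,702.19; Redwood Overpass 982/2,055 × $463,000 = 221,248.66.
Rounded to nearest $100: Bellamy Corridor $166,000; Winslow Interchange $75,700; Redwood Overpass $221,200. Sum = $462,900.
Difference $463,000 − $462,900 = +$100 applied to Bellamy Corridor: Bellamy Corridor becomes $166,100.

Bellamy Corridor: $166,100 · Winslow Interchange: $75,700 · Redwood Overpass: $221,200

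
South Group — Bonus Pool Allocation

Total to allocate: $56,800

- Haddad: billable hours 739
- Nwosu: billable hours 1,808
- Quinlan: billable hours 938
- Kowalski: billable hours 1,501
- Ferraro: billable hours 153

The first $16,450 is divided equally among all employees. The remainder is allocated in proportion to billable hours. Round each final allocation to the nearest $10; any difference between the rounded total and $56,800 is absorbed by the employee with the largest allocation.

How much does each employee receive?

Haddad: $9,090 · Nwosu: $17,490 · Quinlan: $10,650 · Kowalski: $15,080 · Ferraro: $4,490

Equal tier: $16,450 ÷ 5 = $3,290 apiece.
Remainder $40,350 by billable hours (total 5,139): Haddad 5,802.42 → $5,800; Nwosu 14,195.91 → $14,200; Quinlan 7,364.92 → $7,360; Kowalski 11,785.43 → $11,790; Ferraro 1,201.31 → $1,200.
Totals: Haddad $3,290 + $5,800 = $9,090; Nwosu $3,290 + $14,200 = $17,490; Quinlan $3,290 + $7,360 = $10,650; Kowalski $3,290 + $11,790 = $15,080; Ferraro $3,290 + $1,200 = $4,490.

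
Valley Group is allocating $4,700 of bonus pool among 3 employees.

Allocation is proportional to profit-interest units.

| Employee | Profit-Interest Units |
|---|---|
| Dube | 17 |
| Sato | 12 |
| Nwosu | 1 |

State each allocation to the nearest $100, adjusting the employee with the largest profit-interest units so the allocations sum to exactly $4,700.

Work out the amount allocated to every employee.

Dube: $2,600; Sato: $1,900; Nwosu: $200

Combined profit-interest units = 30.
Pro-rata amounts: Dube 17/30 × $4,700 = 2,663.33; Sato 12/30 × $4,700 = 1,880.00; Nwosu 1/30 × $4,700 = 156.67.
Rounded to nearest $100: Dube $2,700; Sato $1,900; Nwosu $200. Sum = $4,800.
Difference $4,700 − $4,800 = −$100 applied to largest profit-interest units (Dube): Dube becomes $2,600.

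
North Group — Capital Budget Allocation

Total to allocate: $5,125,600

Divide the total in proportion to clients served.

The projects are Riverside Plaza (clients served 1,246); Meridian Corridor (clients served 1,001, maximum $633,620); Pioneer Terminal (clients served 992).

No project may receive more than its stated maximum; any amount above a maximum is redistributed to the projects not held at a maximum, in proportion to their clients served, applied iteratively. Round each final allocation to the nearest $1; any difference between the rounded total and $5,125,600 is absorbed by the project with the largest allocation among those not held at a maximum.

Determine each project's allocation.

Riverside Plaza: $2,500,897 | Meridian Corridor: $633,620 | Pioneer Terminal: $1,991,083

Sum of clients served: 3,239.
Pro-rata shares before constraints: Riverside Plaza 1,971,749.80; Meridian Corridor 1,584,046.19; Pioneer Terminal 1,569,804.01.
Cap binds for Meridian Corridor ($633,620); residual $4,491,980 reallocated over remaining clients served 2,238.
Remaining shares: Riverside Plaza 2,500,896.82 → $2,500,897; Pioneer Terminal 1,991,083.18 → $1,991,083.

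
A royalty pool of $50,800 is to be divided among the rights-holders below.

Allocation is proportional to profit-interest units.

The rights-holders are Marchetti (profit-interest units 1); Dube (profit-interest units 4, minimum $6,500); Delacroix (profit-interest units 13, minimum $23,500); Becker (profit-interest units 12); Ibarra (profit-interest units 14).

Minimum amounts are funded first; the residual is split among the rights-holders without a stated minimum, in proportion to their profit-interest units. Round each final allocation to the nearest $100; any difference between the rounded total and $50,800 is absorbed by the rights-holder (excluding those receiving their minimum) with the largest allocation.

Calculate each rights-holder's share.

Minimums first: Dube $6,500; Delacroix $23,500. Residual $20,800.
Residual split over remaining profit-interest units 27: Marchetti 770.37 → $800; Becker 9,244.44 → $9,200; Ibarra 10,785.19 → $10,800.

Marchetti: $800 | Dube: $6,500 | Delacroix: $23,500 | Becker: $9,200 | Ibarra: $10,800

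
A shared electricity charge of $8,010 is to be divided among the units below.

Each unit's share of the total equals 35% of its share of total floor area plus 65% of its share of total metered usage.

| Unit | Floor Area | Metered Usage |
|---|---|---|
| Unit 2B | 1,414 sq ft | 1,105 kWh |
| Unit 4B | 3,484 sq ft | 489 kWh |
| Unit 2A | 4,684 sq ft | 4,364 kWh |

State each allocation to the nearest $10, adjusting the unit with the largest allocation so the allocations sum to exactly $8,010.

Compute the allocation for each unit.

Floor area total 9,582; metered usage total 5,958.
Composite weights (35% floor area + 65% metered usage): Unit 2B 0.1722; Unit 4B 0.1806; Unit 2A 0.6472.
Unrounded shares: Unit 2B 1,379.33; Unit 4B 1,446.67; Unit 2A 5,184.00.
After rounding ($10): Unit 2B $1,380; Unit 4B $1,450; Unit 2A $5,180. Sum = $8,010.
Rounded total matches; no reconciliation needed.

Unit 2B: $1,380 | Unit 4B: $1,450 | Unit 2A: $5,180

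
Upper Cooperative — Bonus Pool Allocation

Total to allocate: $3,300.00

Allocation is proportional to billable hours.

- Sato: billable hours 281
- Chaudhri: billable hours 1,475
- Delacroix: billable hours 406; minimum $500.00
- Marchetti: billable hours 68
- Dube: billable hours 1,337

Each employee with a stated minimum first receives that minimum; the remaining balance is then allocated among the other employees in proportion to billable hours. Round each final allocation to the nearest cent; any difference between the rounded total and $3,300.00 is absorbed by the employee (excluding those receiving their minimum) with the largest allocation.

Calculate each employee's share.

Minimums first: Delacroix $500.00. Residual $2,800.00.
Residual split over remaining billable hours 3,161: Sato 248.9086 → $248.91; Chaudhri 1,306.5486 → $1,306.55; Marchetti 60.2341 → $60.23; Dube 1,184.3088 → $1,184.31.

Sato: $248.91 · Chaudhri: $1,306.55 · Delacroix: $500.00 · Marchetti: $60.23 · Dube: $1,184.31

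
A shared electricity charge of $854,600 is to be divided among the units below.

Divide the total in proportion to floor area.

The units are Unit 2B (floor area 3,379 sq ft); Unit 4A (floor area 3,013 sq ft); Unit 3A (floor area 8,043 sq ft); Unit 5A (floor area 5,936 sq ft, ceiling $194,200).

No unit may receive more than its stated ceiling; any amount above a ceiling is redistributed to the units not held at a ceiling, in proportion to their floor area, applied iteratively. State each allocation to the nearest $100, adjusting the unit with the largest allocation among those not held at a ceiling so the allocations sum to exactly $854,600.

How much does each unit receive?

Unit 2B: $154,600; Unit 4A: $137,800; Unit 3A: $368,000; Unit 5A: $194,200

Combined floor area = 20,371.
Unconstrained shares: Unit 2B 141,755.11; Unit 4A 126,400.76; Unit 3A 337,418.28; Unit 5A 249,025.85.
Capped: Unit 5A ($194,200); balance $660,400 reallocated over remaining floor area 14,435.
Shares after redistribution: Unit 2B 154,588.96 → $154,600; Unit 4A 137,844.49 → $137,800; Unit 3A 367,966.55 → $368,000.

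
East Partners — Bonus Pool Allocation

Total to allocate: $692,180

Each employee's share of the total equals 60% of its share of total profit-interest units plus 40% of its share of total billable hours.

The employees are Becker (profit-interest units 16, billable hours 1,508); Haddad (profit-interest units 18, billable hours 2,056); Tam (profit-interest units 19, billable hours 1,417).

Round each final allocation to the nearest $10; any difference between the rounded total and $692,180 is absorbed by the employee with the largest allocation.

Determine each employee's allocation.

Becker: $209,200 · Haddad: $255,330 · Tam: $227,650

Totals — profit-interest units 53, billable hours 4,981.
Combined weights (60% profit-interest units + 40% billable hours): Becker 0.3022; Haddad 0.3689; Tam 0.3289.
Pro-rata amounts: Becker 209,199.12; Haddad 255,332.05; Tam 227,648.83.
After rounding ($10): Becker $209,200; Haddad $255,330; Tam $227,650. Sum = $692,180.
No rounding difference to absorb.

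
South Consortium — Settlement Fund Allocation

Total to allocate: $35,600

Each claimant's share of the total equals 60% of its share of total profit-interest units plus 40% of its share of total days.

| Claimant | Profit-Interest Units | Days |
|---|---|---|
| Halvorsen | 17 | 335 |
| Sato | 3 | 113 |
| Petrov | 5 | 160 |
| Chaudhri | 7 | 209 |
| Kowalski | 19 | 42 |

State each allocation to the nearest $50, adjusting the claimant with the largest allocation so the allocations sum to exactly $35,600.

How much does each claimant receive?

Profit-interest units total 51; days total 859.
Composite weights (60% profit-interest units + 40% days): Halvorsen 0.3560; Sato 0.0879; Petrov 0.1333; Chaudhri 0.1797; Kowalski 0.2431.
Unrounded shares: Halvorsen 12,673.43; Sato 3,129.72; Petrov 4,746.50; Chaudhri 6,396.44; Kowalski 8,653.90.
At nearest $50: Halvorsen $12,650; Sato $3,150; Petrov $4,750; Chaudhri $6,400; Kowalski $8,650. Sum = $35,600.
No rounding difference to absorb.

Halvorsen: $12,650 | Sato: $3,150 | Petrov: $4,750 | Chaudhri: $6,400 | Kowalski: $8,650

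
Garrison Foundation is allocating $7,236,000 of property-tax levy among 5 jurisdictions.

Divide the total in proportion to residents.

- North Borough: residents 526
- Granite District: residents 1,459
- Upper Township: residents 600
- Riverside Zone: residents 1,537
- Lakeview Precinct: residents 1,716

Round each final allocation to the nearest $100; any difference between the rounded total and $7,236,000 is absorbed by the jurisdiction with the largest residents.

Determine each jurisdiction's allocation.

North Borough: $652,000; Granite District: $1,808,400; Upper Township: $743,700; Riverside Zone: $1,905,100; Lakeview Precinct: $2,126,800

Combined residents = 5,838.
Unrounded shares: North Borough 526/5,838 × $7,236,000 = 651,958.89; Granite District 1,459/5,838 × $7,236,000 = 1,808,380.27; Upper Township 600/5,838 × $7,236,000 = 743,679.34; Riverside Zone 1,537/5,838 × $7,236,000 = 1,905,058.58; Lakeview Precinct 1,716/5,838 × $7,236,000 = 2,126,922.92.
After rounding ($100): North Borough $652,000; Granite District $1,808,400; Upper Township $743,700; Riverside Zone $1,905,100; Lakeview Precinct $2,126,900. Sum = $7,236,100.
Difference $7,236,000 − $7,236,100 = −$100 applied to largest residents (Lakeview Precinct): Lakeview Precinct becomes $2,126,800.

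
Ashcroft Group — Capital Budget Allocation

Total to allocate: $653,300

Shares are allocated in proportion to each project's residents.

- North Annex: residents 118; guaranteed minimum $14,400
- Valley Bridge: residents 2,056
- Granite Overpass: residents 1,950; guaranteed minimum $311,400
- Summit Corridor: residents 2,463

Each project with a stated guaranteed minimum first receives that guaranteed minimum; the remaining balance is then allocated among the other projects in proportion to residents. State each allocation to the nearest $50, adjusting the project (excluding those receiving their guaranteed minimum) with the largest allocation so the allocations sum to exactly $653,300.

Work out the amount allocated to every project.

North Annex: $14,400 · Valley Bridge: $149,000 · Granite Overpass: $311,400 · Summit Corridor: $178,500

Minimums first: North Annex $14,400; Granite Overpass $311,400. Remaining pool $327,500.
Remaining pool split over remaining residents 4,519: Valley Bridge 149,001.99 → $149,000; Summit Corridor 178,498.01 → $178,500.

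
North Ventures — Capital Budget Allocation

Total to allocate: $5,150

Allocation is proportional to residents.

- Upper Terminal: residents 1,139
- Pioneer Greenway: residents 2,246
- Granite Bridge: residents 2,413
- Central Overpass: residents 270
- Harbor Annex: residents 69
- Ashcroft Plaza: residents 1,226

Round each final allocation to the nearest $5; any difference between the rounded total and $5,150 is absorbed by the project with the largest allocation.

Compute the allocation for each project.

Upper Terminal: $795 · Pioneer Greenway: $1,570 · Granite Bridge: $1,685 · Central Overpass: $190 · Harbor Annex: $50 · Ashcroft Plaza: $860

Sum of residents: 7,363.
Raw shares: Upper Terminal 1,139/7,363 × $5,150 = 796.67; Pioneer Greenway 2,246/7,363 × $5,150 = 1,570.95; Granite Bridge 2,413/7,363 × $5,150 = 1,687.76; Central Overpass 270/7,363 × $5,150 = 188.85; Harbor Annex 69/7,363 × $5,150 = 48.26; Ashcroft Plaza 1,226/7,363 × $5,150 = 857.52.
At nearest $5: Upper Terminal $795; Pioneer Greenway $1,570; Granite Bridge $1,690; Central Overpass $190; Harbor Annex $50; Ashcroft Plaza $860. Sum = $5,155.
Difference $5,150 − $5,155 = −$5 applied to largest allocation (Granite Bridge): Granite Bridge becomes $1,685.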